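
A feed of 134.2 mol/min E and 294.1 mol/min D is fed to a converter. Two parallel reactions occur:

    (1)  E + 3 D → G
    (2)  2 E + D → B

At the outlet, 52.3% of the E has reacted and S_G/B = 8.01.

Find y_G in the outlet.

0.229

Conversion of E: E consumed = 0.523 × 134.2 = 70.19 mol/min = 1ξ₁ + 2ξ₂.
Selectivity: 1ξ₁ / (1ξ₂) = 8.01 → ξ₁ = 8.01 ξ₂.
Substitute: (1·8.01 + 2) ξ₂ = 70.19 → ξ₂ = 7.012 mol/min, ξ₁ = 56.16 mol/min.
Outlet amounts (n = n₀ + Σ ν·ξ):
  E: 134.2 − 1(56.16) − 2(7.012) = 64.01
  D: 294.1 − 3(56.16) − 1(7.012) = 118.6
  G: 0 + 1(56.16) = 56.16
  B: 0 + 1(7.012) = 7.012
Total out = 245.8 mol/min; y_G = 56.16 / 245.8 = 0.2285.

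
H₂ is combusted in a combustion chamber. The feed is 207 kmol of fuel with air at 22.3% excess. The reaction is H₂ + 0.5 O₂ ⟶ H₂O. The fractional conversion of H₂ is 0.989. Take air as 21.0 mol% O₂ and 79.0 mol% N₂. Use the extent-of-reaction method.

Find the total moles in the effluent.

707 kmol

Stoichiometric O₂ = 0.5 × 207 = 103.5 kmol; O₂ fed = 103.5 × 1.223 = 126.6 kmol.
N₂ fed = 126.6 × 79/21 = 476.2 kmol.
Fuel reacted = 0.989 × 207 → ξ = 204.7 kmol.
Outlet (n = n₀ + ν ξ):
  H₂: 207 − 1(204.7) = 2.277
  O₂: 126.6 − 0.5(204.7) = 24.22
  N₂: 476.2 (inert)
  H₂O: 0 + 1(204.7) = 204.7
Total out = 2.277 + 24.22 + 476.2 + 204.7 = 707.4 kmol.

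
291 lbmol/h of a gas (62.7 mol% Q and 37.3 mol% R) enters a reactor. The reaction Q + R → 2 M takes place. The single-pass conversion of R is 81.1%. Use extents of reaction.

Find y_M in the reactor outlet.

0.605

R reacted = 0.811 × 108.5 = 88.03 lbmol/h; ν_R = −1, so ξ = 88.03/1 = 88.03 lbmol/h.
Outlet amounts (n = n₀ + ν ξ):
  Q: 182.5 − 1(88.03) = 94.43
  R: 108.5 − 1(88.03) = 20.51
  M: 0 + 2(88.03) = 176.1
Total out = 291 lbmol/h; y_M = 176.1 / 291 = 0.605.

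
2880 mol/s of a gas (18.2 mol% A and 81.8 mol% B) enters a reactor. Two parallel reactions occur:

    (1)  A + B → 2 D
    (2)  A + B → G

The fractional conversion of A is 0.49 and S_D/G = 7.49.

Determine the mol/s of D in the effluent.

405 mol/s

Conversion of A: A consumed = 0.49 × 524.2 = 256.8 mol/s = 1ξ₁ + 1ξ₂.
Selectivity: 2ξ₁ / (1ξ₂) = 7.49 → ξ₁ = 3.745 ξ₂.
Substitute: (1·3.745 + 1) ξ₂ = 256.8 → ξ₂ = 54.13 mol/s, ξ₁ = 202.7 mol/s.
Outlet amounts (n = n₀ + Σ ν·ξ):
  A: 524.2 − 1(202.7) − 1(54.13) = 267.3
  B: 2356 − 1(202.7) − 1(54.13) = 2099
  D: 0 + 2(202.7) = 405.4
  G: 0 + 1(54.13) = 54.13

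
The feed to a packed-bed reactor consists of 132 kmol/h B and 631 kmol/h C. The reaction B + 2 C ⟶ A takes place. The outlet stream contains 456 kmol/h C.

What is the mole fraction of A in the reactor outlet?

For C: n = n₀ − 2ξ → 456 = 631 − 2ξ, giving ξ = 87.5 kmol/h.
Outlet amounts (n = n₀ + ν ξ):
  B: 132 − 1(87.5) = 44.5
  C: 631 − 2(87.5) = 456
  A: 0 + 1(87.5) = 87.5
Total out = 588 kmol/h; y_A = 87.5 / 588 = 0.1488.

0.149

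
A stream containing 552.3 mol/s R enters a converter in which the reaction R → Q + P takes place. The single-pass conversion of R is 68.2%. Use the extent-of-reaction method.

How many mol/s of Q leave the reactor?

377 mol/s

R reacted = 0.682 × 552.3 = 376.7 mol/s; ν_R = −1, so ξ = 376.7/1 = 376.7 mol/s.
Outlet amounts (n = n₀ + ν ξ):
  R: 552.3 − 1(376.7) = 175.6
  Q: 0 + 1(376.7) = 376.7
  P: 0 + 1(376.7) = 376.7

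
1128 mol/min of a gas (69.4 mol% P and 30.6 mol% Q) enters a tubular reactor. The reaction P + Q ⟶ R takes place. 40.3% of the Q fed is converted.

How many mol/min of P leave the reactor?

644 mol/min

Q reacted = 0.403 × 345.2 = 139.1 mol/min; ν_Q = −1, so ξ = 139.1/1 = 139.1 mol/min.
Outlet amounts (n = n₀ + ν ξ):
  P: 782.8 − 1(139.1) = 643.7
  Q: 345.2 − 1(139.1) = 206.1
  R: 0 + 1(139.1) = 139.1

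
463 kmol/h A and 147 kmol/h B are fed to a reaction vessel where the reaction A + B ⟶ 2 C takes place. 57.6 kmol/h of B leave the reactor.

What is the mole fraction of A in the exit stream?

0.612

For B: n = n₀ − 1ξ → 57.6 = 147 − 1ξ, giving ξ = 89.4 kmol/h.
Outlet amounts (n = n₀ + ν ξ):
  A: 463 − 1(89.4) = 373.6
  B: 147 − 1(89.4) = 57.6
  C: 0 + 2(89.4) = 178.8
Total out = 610 kmol/h; y_A = 373.6 / 610 = 0.6125.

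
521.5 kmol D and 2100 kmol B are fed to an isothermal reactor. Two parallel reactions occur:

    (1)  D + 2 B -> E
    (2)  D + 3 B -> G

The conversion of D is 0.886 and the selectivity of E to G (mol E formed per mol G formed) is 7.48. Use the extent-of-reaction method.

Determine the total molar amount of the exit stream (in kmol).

1640 kmol

Conversion of D: D consumed = 0.886 × 521.5 = 462 kmol = 1ξ₁ + 1ξ₂.
Selectivity: 1ξ₁ / (1ξ₂) = 7.48 → ξ₁ = 7.48 ξ₂.
Substitute: (1·7.48 + 1) ξ₂ = 462 → ξ₂ = 54.49 kmol, ξ₁ = 407.6 kmol.
Outlet amounts (n = n₀ + Σ ν·ξ):
  D: 521.5 − 1(407.6) − 1(54.49) = 59.45
  B: 2100 − 2(407.6) − 3(54.49) = 1121
  E: 0 + 1(407.6) = 407.6
  G: 0 + 1(54.49) = 54.49
Total out = 59.45 + 1121 + 407.6 + 54.49 = 1643 kmol.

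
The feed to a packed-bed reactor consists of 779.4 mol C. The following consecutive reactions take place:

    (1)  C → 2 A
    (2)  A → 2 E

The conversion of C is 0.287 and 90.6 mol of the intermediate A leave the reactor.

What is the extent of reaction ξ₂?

ξ₂ = 357 mol

Conversion of C: C consumed = 1ξ₁ = 0.287 × 779.4 → ξ₁ = 223.7 mol.
A balance: n_A = 0 + 2ξ₁ − 1ξ₂ = 90.6 → ξ₂ = (2·223.7 − 90.6)/1 = 356.8 mol.
Outlet amounts (n = n₀ + Σ ν·ξ):
  C: 779.4 − 1(223.7) = 555.7
  A: 0 + 2(223.7) − 1(356.8) = 90.6
  E: 0 + 2(356.8) = 713.6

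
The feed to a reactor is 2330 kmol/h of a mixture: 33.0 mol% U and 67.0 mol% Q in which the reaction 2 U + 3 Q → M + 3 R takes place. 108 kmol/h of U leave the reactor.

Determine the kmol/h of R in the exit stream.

991 kmol/h

For U: n = n₀ − 2ξ → 108 = 768.9 − 2ξ, giving ξ = 330.4 kmol/h.
Outlet amounts (n = n₀ + ν ξ):
  U: 768.9 − 2(330.4) = 108
  Q: 1561 − 3(330.4) = 569.8
  M: 0 + 1(330.4) = 330.4
  R: 0 + 3(330.4) = 991.3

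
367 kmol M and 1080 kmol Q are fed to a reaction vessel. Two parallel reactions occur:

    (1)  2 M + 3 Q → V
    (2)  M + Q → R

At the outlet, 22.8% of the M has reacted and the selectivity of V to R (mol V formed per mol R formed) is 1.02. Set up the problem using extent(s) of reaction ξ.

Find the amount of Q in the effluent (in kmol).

968 kmol

Conversion of M: M consumed = 0.228 × 367 = 83.68 kmol = 2ξ₁ + 1ξ₂.
Selectivity: 1ξ₁ / (1ξ₂) = 1.02 → ξ₁ = 1.02 ξ₂.
Substitute: (2·1.02 + 1) ξ₂ = 83.68 → ξ₂ = 27.52 kmol, ξ₁ = 28.08 kmol.
Outlet amounts (n = n₀ + Σ ν·ξ):
  M: 367 − 2(28.08) − 1(27.52) = 283.3
  Q: 1080 − 3(28.08) − 1(27.52) = 968.2
  V: 0 + 1(28.08) = 28.08
  R: 0 + 1(27.52) = 27.52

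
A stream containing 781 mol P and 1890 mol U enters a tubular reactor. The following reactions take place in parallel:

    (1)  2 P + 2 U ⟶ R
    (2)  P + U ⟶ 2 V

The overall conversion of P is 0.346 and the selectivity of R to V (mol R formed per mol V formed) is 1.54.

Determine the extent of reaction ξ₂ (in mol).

Conversion of P: P consumed = 0.346 × 781 = 270.2 mol = 2ξ₁ + 1ξ₂.
Selectivity: 1ξ₁ / (2ξ₂) = 1.54 → ξ₁ = 3.08 ξ₂.
Substitute: (2·3.08 + 1) ξ₂ = 270.2 → ξ₂ = 37.74 mol, ξ₁ = 116.2 mol.
Outlet amounts (n = n₀ + Σ ν·ξ):
  P: 781 − 2(116.2) − 1(37.74) = 510.8
  U: 1890 − 2(116.2) − 1(37.74) = 1620
  R: 0 + 1(116.2) = 116.2
  V: 0 + 2(37.74) = 75.48

ξ₂ = 37.7 mol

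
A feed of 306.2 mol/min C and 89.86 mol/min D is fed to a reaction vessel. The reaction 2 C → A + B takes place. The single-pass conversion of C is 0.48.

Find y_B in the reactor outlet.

C reacted = 0.48 × 306.2 = 147 mol/min; ν_C = −2, so ξ = 147/2 = 73.49 mol/min.
Outlet amounts (n = n₀ + ν ξ):
  C: 306.2 − 2(73.49) = 159.2
  A: 0 + 1(73.49) = 73.49
  B: 0 + 1(73.49) = 73.49
  D: 89.86 (inert)
Total out = 396.1 mol/min; y_B = 73.49 / 396.1 = 0.1855.

0.186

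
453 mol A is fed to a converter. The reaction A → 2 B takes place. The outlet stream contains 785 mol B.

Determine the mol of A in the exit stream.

60.5 mol

For B: n = n₀ + 2ξ → 785 = 0 + 2ξ, giving ξ = 392.5 mol.
Outlet amounts (n = n₀ + ν ξ):
  A: 453 − 1(392.5) = 60.5
  B: 0 + 2(392.5) = 785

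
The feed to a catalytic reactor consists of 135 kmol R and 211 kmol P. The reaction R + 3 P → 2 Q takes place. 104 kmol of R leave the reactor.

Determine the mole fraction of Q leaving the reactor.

0.218

For R: n = n₀ − 1ξ → 104 = 135 − 1ξ, giving ξ = 31 kmol.
Outlet amounts (n = n₀ + ν ξ):
  R: 135 − 1(31) = 104
  P: 211 − 3(31) = 118
  Q: 0 + 2(31) = 62
Total out = 284 kmol; y_Q = 62 / 284 = 0.2183.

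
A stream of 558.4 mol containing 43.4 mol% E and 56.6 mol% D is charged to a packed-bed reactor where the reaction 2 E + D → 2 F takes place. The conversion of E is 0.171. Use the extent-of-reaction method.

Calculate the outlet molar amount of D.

295 mol

E reacted = 0.171 × 242.3 = 41.44 mol; ν_E = −2, so ξ = 41.44/2 = 20.72 mol.
Outlet amounts (n = n₀ + ν ξ):
  E: 242.3 − 2(20.72) = 200.9
  D: 316.1 − 1(20.72) = 295.3
  F: 0 + 2(20.72) = 41.44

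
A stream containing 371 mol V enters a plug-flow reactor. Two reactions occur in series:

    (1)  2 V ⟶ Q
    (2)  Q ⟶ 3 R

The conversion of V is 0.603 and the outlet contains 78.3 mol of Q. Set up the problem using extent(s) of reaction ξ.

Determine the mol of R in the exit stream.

Conversion of V: V consumed = 2ξ₁ = 0.603 × 371 → ξ₁ = 111.9 mol.
Q balance: n_Q = 0 + 1ξ₁ − 1ξ₂ = 78.3 → ξ₂ = (1·111.9 − 78.3)/1 = 33.56 mol.
Outlet amounts (n = n₀ + Σ ν·ξ):
  V: 371 − 2(111.9) = 147.3
  Q: 0 + 1(111.9) − 1(33.56) = 78.3
  R: 0 + 3(33.56) = 100.7

101 mol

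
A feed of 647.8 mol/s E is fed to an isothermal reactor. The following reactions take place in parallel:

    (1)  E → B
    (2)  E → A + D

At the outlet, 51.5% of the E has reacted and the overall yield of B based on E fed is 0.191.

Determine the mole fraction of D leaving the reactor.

Yield of B: 1ξ₁ / 647.8 = 0.191 → ξ₁ = 123.7 mol/s.
Conversion of E: 1ξ₁ + 1ξ₂ = 0.515 × 647.8 = 333.6 → ξ₂ = 209.9 mol/s.
Outlet amounts (n = n₀ + Σ ν·ξ):
  E: 647.8 − 1(123.7) − 1(209.9) = 314.2
  B: 0 + 1(123.7) = 123.7
  A: 0 + 1(209.9) = 209.9
  D: 0 + 1(209.9) = 209.9
Total out = 857.7 mol/s; y_D = 209.9 / 857.7 = 0.2447.

0.245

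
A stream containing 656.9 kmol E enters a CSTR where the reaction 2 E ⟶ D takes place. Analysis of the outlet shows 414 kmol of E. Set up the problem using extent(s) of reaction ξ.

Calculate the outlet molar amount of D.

121 kmol

For E: n = n₀ − 2ξ → 414 = 656.9 − 2ξ, giving ξ = 121.4 kmol.
Outlet amounts (n = n₀ + ν ξ):
  E: 656.9 − 2(121.4) = 414
  D: 0 + 1(121.4) = 121.4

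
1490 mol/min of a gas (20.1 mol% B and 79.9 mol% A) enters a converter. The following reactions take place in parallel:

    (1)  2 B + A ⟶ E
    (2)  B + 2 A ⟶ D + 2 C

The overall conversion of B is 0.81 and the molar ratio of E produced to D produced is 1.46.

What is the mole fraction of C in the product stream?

Conversion of B: B consumed = 0.81 × 299.5 = 242.6 mol/min = 2ξ₁ + 1ξ₂.
Selectivity: 1ξ₁ / (1ξ₂) = 1.46 → ξ₁ = 1.46 ξ₂.
Substitute: (2·1.46 + 1) ξ₂ = 242.6 → ξ₂ = 61.88 mol/min, ξ₁ = 90.35 mol/min.
Outlet amounts (n = n₀ + Σ ν·ξ):
  B: 299.5 − 2(90.35) − 1(61.88) = 56.9
  A: 1191 − 1(90.35) − 2(61.88) = 976.4
  E: 0 + 1(90.35) = 90.35
  D: 0 + 1(61.88) = 61.88
  C: 0 + 2(61.88) = 123.8
Total out = 1309 mol/min; y_C = 123.8 / 1309 = 0.09453.

0.0945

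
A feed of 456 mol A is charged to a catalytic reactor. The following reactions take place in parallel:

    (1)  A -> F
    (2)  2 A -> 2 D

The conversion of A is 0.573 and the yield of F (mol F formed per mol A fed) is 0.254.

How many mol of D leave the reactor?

145 mol

Yield of F: 1ξ₁ / 456 = 0.254 → ξ₁ = 115.8 mol.
Conversion of A: 1ξ₁ + 2ξ₂ = 0.573 × 456 = 261.3 → ξ₂ = 72.73 mol.
Outlet amounts (n = n₀ + Σ ν·ξ):
  A: 456 − 1(115.8) − 2(72.73) = 194.7
  F: 0 + 1(115.8) = 115.8
  D: 0 + 2(72.73) = 145.5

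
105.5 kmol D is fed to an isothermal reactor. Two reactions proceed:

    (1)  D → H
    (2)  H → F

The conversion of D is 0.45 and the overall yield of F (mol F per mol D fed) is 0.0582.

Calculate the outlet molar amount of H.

41.3 kmol

Conversion of D: D consumed = 1ξ₁ = 0.45 × 105.5 → ξ₁ = 47.48 kmol.
Yield of F: 1ξ₂ / 105.5 = 0.0582 → ξ₂ = 6.14 kmol.
Outlet amounts (n = n₀ + Σ ν·ξ):
  D: 105.5 − 1(47.48) = 58.02
  H: 0 + 1(47.48) − 1(6.14) = 41.33
  F: 0 + 1(6.14) = 6.14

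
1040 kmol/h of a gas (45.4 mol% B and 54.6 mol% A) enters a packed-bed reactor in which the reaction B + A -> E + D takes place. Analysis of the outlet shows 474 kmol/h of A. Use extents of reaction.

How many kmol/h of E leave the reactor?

For A: n = n₀ − 1ξ → 474 = 567.8 − 1ξ, giving ξ = 93.84 kmol/h.
Outlet amounts (n = n₀ + ν ξ):
  B: 472.2 − 1(93.84) = 378.3
  A: 567.8 − 1(93.84) = 474
  E: 0 + 1(93.84) = 93.84
  D: 0 + 1(93.84) = 93.84

93.8 kmol/h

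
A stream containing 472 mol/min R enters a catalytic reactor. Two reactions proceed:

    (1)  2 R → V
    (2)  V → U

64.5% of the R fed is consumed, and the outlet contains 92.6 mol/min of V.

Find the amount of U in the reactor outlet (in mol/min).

59.6 mol/min

Conversion of R: R consumed = 2ξ₁ = 0.645 × 472 → ξ₁ = 152.2 mol/min.
V balance: n_V = 0 + 1ξ₁ − 1ξ₂ = 92.6 → ξ₂ = (1·152.2 − 92.6)/1 = 59.62 mol/min.
Outlet amounts (n = n₀ + Σ ν·ξ):
  R: 472 − 2(152.2) = 167.6
  V: 0 + 1(152.2) − 1(59.62) = 92.6
  U: 0 + 1(59.62) = 59.62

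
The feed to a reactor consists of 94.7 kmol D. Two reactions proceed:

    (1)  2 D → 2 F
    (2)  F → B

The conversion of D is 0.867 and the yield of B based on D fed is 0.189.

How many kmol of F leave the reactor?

Conversion of D: D consumed = 2ξ₁ = 0.867 × 94.7 → ξ₁ = 41.05 kmol.
Yield of B: 1ξ₂ / 94.7 = 0.189 → ξ₂ = 17.9 kmol.
Outlet amounts (n = n₀ + Σ ν·ξ):
  D: 94.7 − 2(41.05) = 12.6
  F: 0 + 2(41.05) − 1(17.9) = 64.21
  B: 0 + 1(17.9) = 17.9

64.2 kmol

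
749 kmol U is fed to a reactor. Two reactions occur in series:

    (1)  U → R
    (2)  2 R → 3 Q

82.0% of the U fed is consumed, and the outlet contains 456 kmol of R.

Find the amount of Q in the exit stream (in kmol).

237 kmol

Conversion of U: U consumed = 1ξ₁ = 0.82 × 749 → ξ₁ = 614.2 kmol.
R balance: n_R = 0 + 1ξ₁ − 2ξ₂ = 456 → ξ₂ = (1·614.2 − 456)/2 = 79.09 kmol.
Outlet amounts (n = n₀ + Σ ν·ξ):
  U: 749 − 1(614.2) = 134.8
  R: 0 + 1(614.2) − 2(79.09) = 456
  Q: 0 + 3(79.09) = 237.3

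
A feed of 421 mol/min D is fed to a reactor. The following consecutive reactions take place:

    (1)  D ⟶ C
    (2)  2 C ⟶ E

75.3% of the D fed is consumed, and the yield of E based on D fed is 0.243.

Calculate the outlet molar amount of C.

112 mol/min

Conversion of D: D consumed = 1ξ₁ = 0.753 × 421 → ξ₁ = 317 mol/min.
Yield of E: 1ξ₂ / 421 = 0.243 → ξ₂ = 102.3 mol/min.
Outlet amounts (n = n₀ + Σ ν·ξ):
  D: 421 − 1(317) = 104
  C: 0 + 1(317) − 2(102.3) = 112.4
  E: 0 + 1(102.3) = 102.3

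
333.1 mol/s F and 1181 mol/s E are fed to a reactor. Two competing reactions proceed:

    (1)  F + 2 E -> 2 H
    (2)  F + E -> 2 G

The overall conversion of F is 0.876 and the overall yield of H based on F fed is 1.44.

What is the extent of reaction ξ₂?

Yield of H: 2ξ₁ / 333.1 = 1.44 → ξ₁ = 239.8 mol/s.
Conversion of F: 1ξ₁ + 1ξ₂ = 0.876 × 333.1 = 291.8 → ξ₂ = 51.96 mol/s.
Outlet amounts (n = n₀ + Σ ν·ξ):
  F: 333.1 − 1(239.8) − 1(51.96) = 41.3
  E: 1181 − 2(239.8) − 1(51.96) = 649.4
  H: 0 + 2(239.8) = 479.7
  G: 0 + 2(51.96) = 103.9

ξ₂ = 52 mol/s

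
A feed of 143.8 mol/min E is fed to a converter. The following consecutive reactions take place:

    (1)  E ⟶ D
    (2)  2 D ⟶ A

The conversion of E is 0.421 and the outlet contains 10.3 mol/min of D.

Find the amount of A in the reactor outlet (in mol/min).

Conversion of E: E consumed = 1ξ₁ = 0.421 × 143.8 → ξ₁ = 60.54 mol/min.
D balance: n_D = 0 + 1ξ₁ − 2ξ₂ = 10.3 → ξ₂ = (1·60.54 − 10.3)/2 = 25.12 mol/min.
Outlet amounts (n = n₀ + Σ ν·ξ):
  E: 143.8 − 1(60.54) = 83.26
  D: 0 + 1(60.54) − 2(25.12) = 10.3
  A: 0 + 1(25.12) = 25.12

25.1 mol/min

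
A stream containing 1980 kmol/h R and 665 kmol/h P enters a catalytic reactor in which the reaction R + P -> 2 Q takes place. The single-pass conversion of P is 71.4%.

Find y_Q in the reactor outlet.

0.359

P reacted = 0.714 × 665 = 474.8 kmol/h; ν_P = −1, so ξ = 474.8/1 = 474.8 kmol/h.
Outlet amounts (n = n₀ + ν ξ):
  R: 1980 − 1(474.8) = 1505
  P: 665 − 1(474.8) = 190.2
  Q: 0 + 2(474.8) = 949.6
Total out = 2645 kmol/h; y_Q = 949.6 / 2645 = 0.359.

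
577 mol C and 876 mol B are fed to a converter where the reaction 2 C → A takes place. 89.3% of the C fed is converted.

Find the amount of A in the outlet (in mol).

258 mol

C reacted = 0.893 × 577 = 515.3 mol; ν_C = −2, so ξ = 515.3/2 = 257.6 mol.
Outlet amounts (n = n₀ + ν ξ):
  C: 577 − 2(257.6) = 61.74
  A: 0 + 1(257.6) = 257.6
  B: 876 (inert)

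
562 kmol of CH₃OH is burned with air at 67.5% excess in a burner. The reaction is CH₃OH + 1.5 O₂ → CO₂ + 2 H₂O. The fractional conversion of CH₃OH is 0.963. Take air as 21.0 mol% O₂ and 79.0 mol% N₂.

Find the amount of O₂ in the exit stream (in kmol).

Stoichiometric O₂ = 1.5 × 562 = 843 kmol; O₂ fed = 843 × 1.675 = 1412 kmol.
N₂ fed = 1412 × 79/21 = 5312 kmol.
Fuel reacted = 0.963 × 562 → ξ = 541.2 kmol.
Outlet (n = n₀ + ν ξ):
  CH₃OH: 562 − 1(541.2) = 20.79
  O₂: 1412 − 1.5(541.2) = 600.2
  N₂: 5312 (inert)
  CO₂: 0 + 1(541.2) = 541.2
  H₂O: 0 + 2(541.2) = 1082

600 kmol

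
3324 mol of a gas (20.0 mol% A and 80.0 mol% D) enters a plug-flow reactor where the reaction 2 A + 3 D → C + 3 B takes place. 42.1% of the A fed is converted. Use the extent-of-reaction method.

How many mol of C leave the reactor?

A reacted = 0.421 × 664.8 = 279.9 mol; ν_A = −2, so ξ = 279.9/2 = 139.9 mol.
Outlet amounts (n = n₀ + ν ξ):
  A: 664.8 − 2(139.9) = 384.9
  D: 2659 − 3(139.9) = 2239
  C: 0 + 1(139.9) = 139.9
  B: 0 + 3(139.9) = 419.8

140 mol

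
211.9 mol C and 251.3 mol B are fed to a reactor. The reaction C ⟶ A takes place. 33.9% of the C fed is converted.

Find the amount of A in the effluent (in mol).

C reacted = 0.339 × 211.9 = 71.83 mol; ν_C = −1, so ξ = 71.83/1 = 71.83 mol.
Outlet amounts (n = n₀ + ν ξ):
  C: 211.9 − 1(71.83) = 140.1
  A: 0 + 1(71.83) = 71.83
  B: 251.3 (inert)

71.8 mol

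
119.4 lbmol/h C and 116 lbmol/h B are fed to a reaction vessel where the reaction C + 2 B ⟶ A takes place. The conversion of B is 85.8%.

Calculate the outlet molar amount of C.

B reacted = 0.858 × 116 = 99.53 lbmol/h; ν_B = −2, so ξ = 99.53/2 = 49.76 lbmol/h.
Outlet amounts (n = n₀ + ν ξ):
  C: 119.4 − 1(49.76) = 69.64
  B: 116 − 2(49.76) = 16.47
  A: 0 + 1(49.76) = 49.76

69.6 lbmol/h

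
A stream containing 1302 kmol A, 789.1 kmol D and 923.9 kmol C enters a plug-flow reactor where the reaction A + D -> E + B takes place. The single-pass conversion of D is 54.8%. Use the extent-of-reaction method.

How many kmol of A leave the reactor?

D reacted = 0.548 × 789.1 = 432.4 kmol; ν_D = −1, so ξ = 432.4/1 = 432.4 kmol.
Outlet amounts (n = n₀ + ν ξ):
  A: 1302 − 1(432.4) = 869.6
  D: 789.1 − 1(432.4) = 356.7
  E: 0 + 1(432.4) = 432.4
  B: 0 + 1(432.4) = 432.4
  C: 923.9 (inert)

870 kmol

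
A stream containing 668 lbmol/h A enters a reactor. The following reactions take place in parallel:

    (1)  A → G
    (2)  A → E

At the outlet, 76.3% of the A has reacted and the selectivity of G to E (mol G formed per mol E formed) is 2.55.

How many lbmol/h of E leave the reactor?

144 lbmol/h

Conversion of A: A consumed = 0.763 × 668 = 509.7 lbmol/h = 1ξ₁ + 1ξ₂.
Selectivity: 1ξ₁ / (1ξ₂) = 2.55 → ξ₁ = 2.55 ξ₂.
Substitute: (1·2.55 + 1) ξ₂ = 509.7 → ξ₂ = 143.6 lbmol/h, ξ₁ = 366.1 lbmol/h.
Outlet amounts (n = n₀ + Σ ν·ξ):
  A: 668 − 1(366.1) − 1(143.6) = 158.3
  G: 0 + 1(366.1) = 366.1
  E: 0 + 1(143.6) = 143.6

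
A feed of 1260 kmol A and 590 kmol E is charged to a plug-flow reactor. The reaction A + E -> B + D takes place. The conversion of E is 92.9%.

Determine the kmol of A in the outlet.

E reacted = 0.929 × 590 = 548.1 kmol; ν_E = −1, so ξ = 548.1/1 = 548.1 kmol.
Outlet amounts (n = n₀ + ν ξ):
  A: 1260 − 1(548.1) = 711.9
  E: 590 − 1(548.1) = 41.89
  B: 0 + 1(548.1) = 548.1
  D: 0 + 1(548.1) = 548.1

712 kmol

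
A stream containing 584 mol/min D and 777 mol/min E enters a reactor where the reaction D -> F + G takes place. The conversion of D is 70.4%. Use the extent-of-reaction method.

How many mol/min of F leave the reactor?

D reacted = 0.704 × 584 = 411.1 mol/min; ν_D = −1, so ξ = 411.1/1 = 411.1 mol/min.
Outlet amounts (n = n₀ + ν ξ):
  D: 584 − 1(411.1) = 172.9
  F: 0 + 1(411.1) = 411.1
  G: 0 + 1(411.1) = 411.1
  E: 777 (inert)

411 mol/min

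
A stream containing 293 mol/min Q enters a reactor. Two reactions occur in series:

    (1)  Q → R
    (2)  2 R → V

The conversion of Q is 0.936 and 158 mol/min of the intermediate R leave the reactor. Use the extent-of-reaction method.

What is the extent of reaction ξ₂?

ξ₂ = 58.1 mol/min

Conversion of Q: Q consumed = 1ξ₁ = 0.936 × 293 → ξ₁ = 274.2 mol/min.
R balance: n_R = 0 + 1ξ₁ − 2ξ₂ = 158 → ξ₂ = (1·274.2 − 158)/2 = 58.12 mol/min.
Outlet amounts (n = n₀ + Σ ν·ξ):
  Q: 293 − 1(274.2) = 18.75
  R: 0 + 1(274.2) − 2(58.12) = 158
  V: 0 + 1(58.12) = 58.12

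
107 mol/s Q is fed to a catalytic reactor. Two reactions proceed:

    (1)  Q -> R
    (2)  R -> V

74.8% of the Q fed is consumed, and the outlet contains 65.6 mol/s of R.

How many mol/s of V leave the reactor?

Conversion of Q: Q consumed = 1ξ₁ = 0.748 × 107 → ξ₁ = 80.04 mol/s.
R balance: n_R = 0 + 1ξ₁ − 1ξ₂ = 65.6 → ξ₂ = (1·80.04 − 65.6)/1 = 14.44 mol/s.
Outlet amounts (n = n₀ + Σ ν·ξ):
  Q: 107 − 1(80.04) = 26.96
  R: 0 + 1(80.04) − 1(14.44) = 65.6
  V: 0 + 1(14.44) = 14.44

14.4 mol/s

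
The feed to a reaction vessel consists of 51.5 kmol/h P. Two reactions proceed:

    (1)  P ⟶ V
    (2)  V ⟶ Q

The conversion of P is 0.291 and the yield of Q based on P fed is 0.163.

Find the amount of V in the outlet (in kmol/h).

6.59 kmol/h

Conversion of P: P consumed = 1ξ₁ = 0.291 × 51.5 → ξ₁ = 14.99 kmol/h.
Yield of Q: 1ξ₂ / 51.5 = 0.163 → ξ₂ = 8.395 kmol/h.
Outlet amounts (n = n₀ + Σ ν·ξ):
  P: 51.5 − 1(14.99) = 36.51
  V: 0 + 1(14.99) − 1(8.395) = 6.592
  Q: 0 + 1(8.395) = 8.395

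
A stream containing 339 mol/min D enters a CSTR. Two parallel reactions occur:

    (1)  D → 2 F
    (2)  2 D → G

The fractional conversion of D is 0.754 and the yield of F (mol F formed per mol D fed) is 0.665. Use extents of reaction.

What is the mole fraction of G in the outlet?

0.188

Yield of F: 2ξ₁ / 339 = 0.665 → ξ₁ = 112.7 mol/min.
Conversion of D: 1ξ₁ + 2ξ₂ = 0.754 × 339 = 255.6 → ξ₂ = 71.44 mol/min.
Outlet amounts (n = n₀ + Σ ν·ξ):
  D: 339 − 1(112.7) − 2(71.44) = 83.39
  F: 0 + 2(112.7) = 225.4
  G: 0 + 1(71.44) = 71.44
Total out = 380.3 mol/min; y_G = 71.44 / 380.3 = 0.1879.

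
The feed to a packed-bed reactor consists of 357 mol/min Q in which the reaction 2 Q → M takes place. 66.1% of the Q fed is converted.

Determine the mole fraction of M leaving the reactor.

0.494

Q reacted = 0.661 × 357 = 236 mol/min; ν_Q = −2, so ξ = 236/2 = 118 mol/min.
Outlet amounts (n = n₀ + ν ξ):
  Q: 357 − 2(118) = 121
  M: 0 + 1(118) = 118
Total out = 239 mol/min; y_M = 118 / 239 = 0.4937.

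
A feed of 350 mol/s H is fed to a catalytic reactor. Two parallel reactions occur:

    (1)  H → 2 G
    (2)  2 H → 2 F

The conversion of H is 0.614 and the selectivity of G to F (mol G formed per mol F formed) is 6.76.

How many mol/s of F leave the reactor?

49.1 mol/s

Conversion of H: H consumed = 0.614 × 350 = 214.9 mol/s = 1ξ₁ + 2ξ₂.
Selectivity: 2ξ₁ / (2ξ₂) = 6.76 → ξ₁ = 6.76 ξ₂.
Substitute: (1·6.76 + 2) ξ₂ = 214.9 → ξ₂ = 24.53 mol/s, ξ₁ = 165.8 mol/s.
Outlet amounts (n = n₀ + Σ ν·ξ):
  H: 350 − 1(165.8) − 2(24.53) = 135.1
  G: 0 + 2(165.8) = 331.7
  F: 0 + 2(24.53) = 49.06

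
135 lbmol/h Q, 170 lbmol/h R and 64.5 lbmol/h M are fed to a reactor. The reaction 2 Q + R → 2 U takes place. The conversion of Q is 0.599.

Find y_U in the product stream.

Q reacted = 0.599 × 135 = 80.86 lbmol/h; ν_Q = −2, so ξ = 80.86/2 = 40.43 lbmol/h.
Outlet amounts (n = n₀ + ν ξ):
  Q: 135 − 2(40.43) = 54.14
  R: 170 − 1(40.43) = 129.6
  U: 0 + 2(40.43) = 80.86
  M: 64.5 (inert)
Total out = 329.1 lbmol/h; y_U = 80.86 / 329.1 = 0.2457.

0.246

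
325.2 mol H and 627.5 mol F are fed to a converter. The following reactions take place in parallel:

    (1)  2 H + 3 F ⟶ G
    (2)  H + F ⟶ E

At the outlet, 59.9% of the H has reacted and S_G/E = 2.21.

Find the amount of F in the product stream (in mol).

353 mol

Conversion of H: H consumed = 0.599 × 325.2 = 194.8 mol = 2ξ₁ + 1ξ₂.
Selectivity: 1ξ₁ / (1ξ₂) = 2.21 → ξ₁ = 2.21 ξ₂.
Substitute: (2·2.21 + 1) ξ₂ = 194.8 → ξ₂ = 35.94 mol, ξ₁ = 79.43 mol.
Outlet amounts (n = n₀ + Σ ν·ξ):
  H: 325.2 − 2(79.43) − 1(35.94) = 130.4
  F: 627.5 − 3(79.43) − 1(35.94) = 353.3
  G: 0 + 1(79.43) = 79.43
  E: 0 + 1(35.94) = 35.94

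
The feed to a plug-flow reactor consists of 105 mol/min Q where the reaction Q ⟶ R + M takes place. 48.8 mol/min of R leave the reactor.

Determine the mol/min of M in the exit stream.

48.8 mol/min

For R: n = n₀ + 1ξ → 48.8 = 0 + 1ξ, giving ξ = 48.8 mol/min.
Outlet amounts (n = n₀ + ν ξ):
  Q: 105 − 1(48.8) = 56.2
  R: 0 + 1(48.8) = 48.8
  M: 0 + 1(48.8) = 48.8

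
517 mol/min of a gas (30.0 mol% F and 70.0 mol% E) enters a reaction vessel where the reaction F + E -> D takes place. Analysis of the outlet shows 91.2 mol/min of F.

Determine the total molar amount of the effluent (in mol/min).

453 mol/min

For F: n = n₀ − 1ξ → 91.2 = 155.1 − 1ξ, giving ξ = 63.9 mol/min.
Outlet amounts (n = n₀ + ν ξ):
  F: 155.1 − 1(63.9) = 91.2
  E: 361.9 − 1(63.9) = 298
  D: 0 + 1(63.9) = 63.9
Total out = 91.2 + 298 + 63.9 = 453.1 mol/min.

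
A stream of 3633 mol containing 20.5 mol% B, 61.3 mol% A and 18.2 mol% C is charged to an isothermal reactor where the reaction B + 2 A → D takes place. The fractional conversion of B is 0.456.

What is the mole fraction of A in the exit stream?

B reacted = 0.456 × 744.8 = 339.6 mol; ν_B = −1, so ξ = 339.6/1 = 339.6 mol.
Outlet amounts (n = n₀ + ν ξ):
  B: 744.8 − 1(339.6) = 405.2
  A: 2227 − 2(339.6) = 1548
  D: 0 + 1(339.6) = 339.6
  C: 661.2 (inert)
Total out = 2954 mol; y_A = 1548 / 2954 = 0.524.

0.524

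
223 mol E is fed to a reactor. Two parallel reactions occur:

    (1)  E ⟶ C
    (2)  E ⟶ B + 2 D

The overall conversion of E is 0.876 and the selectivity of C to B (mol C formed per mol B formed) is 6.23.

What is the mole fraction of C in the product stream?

0.608

Conversion of E: E consumed = 0.876 × 223 = 195.3 mol = 1ξ₁ + 1ξ₂.
Selectivity: 1ξ₁ / (1ξ₂) = 6.23 → ξ₁ = 6.23 ξ₂.
Substitute: (1·6.23 + 1) ξ₂ = 195.3 → ξ₂ = 27.02 mol, ξ₁ = 168.3 mol.
Outlet amounts (n = n₀ + Σ ν·ξ):
  E: 223 − 1(168.3) − 1(27.02) = 27.65
  C: 0 + 1(168.3) = 168.3
  B: 0 + 1(27.02) = 27.02
  D: 0 + 2(27.02) = 54.04
Total out = 277 mol; y_C = 168.3 / 277 = 0.6076.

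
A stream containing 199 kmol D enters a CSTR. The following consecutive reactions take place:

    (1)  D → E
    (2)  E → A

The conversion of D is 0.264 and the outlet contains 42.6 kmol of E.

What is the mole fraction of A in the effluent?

0.0499

Conversion of D: D consumed = 1ξ₁ = 0.264 × 199 → ξ₁ = 52.54 kmol.
E balance: n_E = 0 + 1ξ₁ − 1ξ₂ = 42.6 → ξ₂ = (1·52.54 − 42.6)/1 = 9.936 kmol.
Outlet amounts (n = n₀ + Σ ν·ξ):
  D: 199 − 1(52.54) = 146.5
  E: 0 + 1(52.54) − 1(9.936) = 42.6
  A: 0 + 1(9.936) = 9.936
Total out = 199 kmol; y_A = 9.936 / 199 = 0.04993.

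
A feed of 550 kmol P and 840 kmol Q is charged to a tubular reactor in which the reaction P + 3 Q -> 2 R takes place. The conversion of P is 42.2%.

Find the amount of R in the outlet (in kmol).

464 kmol

P reacted = 0.422 × 550 = 232.1 kmol; ν_P = −1, so ξ = 232.1/1 = 232.1 kmol.
Outlet amounts (n = n₀ + ν ξ):
  P: 550 − 1(232.1) = 317.9
  Q: 840 − 3(232.1) = 143.7
  R: 0 + 2(232.1) = 464.2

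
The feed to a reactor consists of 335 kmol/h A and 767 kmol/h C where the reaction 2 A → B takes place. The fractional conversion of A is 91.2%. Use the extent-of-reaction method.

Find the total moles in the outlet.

A reacted = 0.912 × 335 = 305.5 kmol/h; ν_A = −2, so ξ = 305.5/2 = 152.8 kmol/h.
Outlet amounts (n = n₀ + ν ξ):
  A: 335 − 2(152.8) = 29.48
  B: 0 + 1(152.8) = 152.8
  C: 767 (inert)
Total out = 29.48 + 152.8 + 767 = 949.2 kmol/h.

949 kmol/h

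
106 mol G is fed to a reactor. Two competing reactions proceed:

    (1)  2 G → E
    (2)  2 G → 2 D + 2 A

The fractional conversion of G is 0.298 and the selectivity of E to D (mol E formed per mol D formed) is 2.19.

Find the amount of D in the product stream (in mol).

Conversion of G: G consumed = 0.298 × 106 = 31.59 mol = 2ξ₁ + 2ξ₂.
Selectivity: 1ξ₁ / (2ξ₂) = 2.19 → ξ₁ = 4.38 ξ₂.
Substitute: (2·4.38 + 2) ξ₂ = 31.59 → ξ₂ = 2.936 mol, ξ₁ = 12.86 mol.
Outlet amounts (n = n₀ + Σ ν·ξ):
  G: 106 − 2(12.86) − 2(2.936) = 74.41
  E: 0 + 1(12.86) = 12.86
  D: 0 + 2(2.936) = 5.871
  A: 0 + 2(2.936) = 5.871

5.87 mol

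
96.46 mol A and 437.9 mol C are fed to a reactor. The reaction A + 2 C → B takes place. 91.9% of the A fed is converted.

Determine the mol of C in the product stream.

261 mol

A reacted = 0.919 × 96.46 = 88.65 mol; ν_A = −1, so ξ = 88.65/1 = 88.65 mol.
Outlet amounts (n = n₀ + ν ξ):
  A: 96.46 − 1(88.65) = 7.813
  C: 437.9 − 2(88.65) = 260.6
  B: 0 + 1(88.65) = 88.65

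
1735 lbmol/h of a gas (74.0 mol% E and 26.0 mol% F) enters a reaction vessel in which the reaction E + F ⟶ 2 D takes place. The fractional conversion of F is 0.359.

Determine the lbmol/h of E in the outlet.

1120 lbmol/h

F reacted = 0.359 × 451.1 = 161.9 lbmol/h; ν_F = −1, so ξ = 161.9/1 = 161.9 lbmol/h.
Outlet amounts (n = n₀ + ν ξ):
  E: 1284 − 1(161.9) = 1122
  F: 451.1 − 1(161.9) = 289.2
  D: 0 + 2(161.9) = 323.9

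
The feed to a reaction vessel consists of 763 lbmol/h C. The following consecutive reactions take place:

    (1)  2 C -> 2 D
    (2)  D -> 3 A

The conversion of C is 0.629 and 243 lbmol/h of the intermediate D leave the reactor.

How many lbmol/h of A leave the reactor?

711 lbmol/h

Conversion of C: C consumed = 2ξ₁ = 0.629 × 763 → ξ₁ = 240 lbmol/h.
D balance: n_D = 0 + 2ξ₁ − 1ξ₂ = 243 → ξ₂ = (2·240 − 243)/1 = 236.9 lbmol/h.
Outlet amounts (n = n₀ + Σ ν·ξ):
  C: 763 − 2(240) = 283.1
  D: 0 + 2(240) − 1(236.9) = 243
  A: 0 + 3(236.9) = 710.8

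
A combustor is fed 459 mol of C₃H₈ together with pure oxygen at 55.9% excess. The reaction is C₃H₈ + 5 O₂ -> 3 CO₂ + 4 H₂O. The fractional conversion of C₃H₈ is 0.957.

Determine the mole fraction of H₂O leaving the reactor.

Stoichiometric O₂ = 5 × 459 = 2295 mol; O₂ fed = 2295 × 1.559 = 3578 mol.
Fuel reacted = 0.957 × 459 → ξ = 439.3 mol.
Outlet (n = n₀ + ν ξ):
  C₃H₈: 459 − 1(439.3) = 19.74
  O₂: 3578 − 5(439.3) = 1382
  CO₂: 0 + 3(439.3) = 1318
  H₂O: 0 + 4(439.3) = 1757
Total out = 4476 mol; y_H₂O = 1757 / 4476 = 0.3925.

0.393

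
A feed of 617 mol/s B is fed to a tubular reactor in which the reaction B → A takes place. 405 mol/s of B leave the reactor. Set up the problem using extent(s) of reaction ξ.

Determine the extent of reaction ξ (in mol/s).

For B: n = n₀ − 1ξ → 405 = 617 − 1ξ, giving ξ = 212 mol/s.
Outlet amounts (n = n₀ + ν ξ):
  B: 617 − 1(212) = 405
  A: 0 + 1(212) = 212

ξ = 212 mol/s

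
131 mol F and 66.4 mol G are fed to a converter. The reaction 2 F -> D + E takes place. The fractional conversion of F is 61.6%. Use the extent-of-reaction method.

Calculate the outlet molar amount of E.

F reacted = 0.616 × 131 = 80.7 mol; ν_F = −2, so ξ = 80.7/2 = 40.35 mol.
Outlet amounts (n = n₀ + ν ξ):
  F: 131 − 2(40.35) = 50.3
  D: 0 + 1(40.35) = 40.35
  E: 0 + 1(40.35) = 40.35
  G: 66.4 (inert)

40.3 mol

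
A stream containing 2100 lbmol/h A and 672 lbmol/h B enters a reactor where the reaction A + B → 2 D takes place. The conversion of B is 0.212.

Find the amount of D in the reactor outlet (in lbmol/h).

285 lbmol/h

B reacted = 0.212 × 672 = 142.5 lbmol/h; ν_B = −1, so ξ = 142.5/1 = 142.5 lbmol/h.
Outlet amounts (n = n₀ + ν ξ):
  A: 2100 − 1(142.5) = 1958
  B: 672 − 1(142.5) = 529.5
  D: 0 + 2(142.5) = 284.9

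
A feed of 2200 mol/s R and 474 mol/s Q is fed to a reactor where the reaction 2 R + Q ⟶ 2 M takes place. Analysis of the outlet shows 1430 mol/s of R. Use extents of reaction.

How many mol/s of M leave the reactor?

For R: n = n₀ − 2ξ → 1430 = 2200 − 2ξ, giving ξ = 385 mol/s.
Outlet amounts (n = n₀ + ν ξ):
  R: 2200 − 2(385) = 1430
  Q: 474 − 1(385) = 89
  M: 0 + 2(385) = 770

770 mol/s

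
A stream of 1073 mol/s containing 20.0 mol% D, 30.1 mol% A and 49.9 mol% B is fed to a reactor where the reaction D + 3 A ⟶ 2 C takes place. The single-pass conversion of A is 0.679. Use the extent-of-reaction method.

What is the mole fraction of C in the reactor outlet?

A reacted = 0.679 × 323 = 219.3 mol/s; ν_A = −3, so ξ = 219.3/3 = 73.1 mol/s.
Outlet amounts (n = n₀ + ν ξ):
  D: 214.6 − 1(73.1) = 141.5
  A: 323 − 3(73.1) = 103.7
  C: 0 + 2(73.1) = 146.2
  B: 535.4 (inert)
Total out = 926.8 mol/s; y_C = 146.2 / 926.8 = 0.1577.

0.158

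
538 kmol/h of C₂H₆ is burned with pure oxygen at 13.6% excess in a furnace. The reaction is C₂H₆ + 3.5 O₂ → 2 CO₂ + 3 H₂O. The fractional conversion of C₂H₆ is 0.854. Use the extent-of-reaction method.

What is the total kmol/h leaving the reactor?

Stoichiometric O₂ = 3.5 × 538 = 1883 kmol/h; O₂ fed = 1883 × 1.136 = 2139 kmol/h.
Fuel reacted = 0.854 × 538 → ξ = 459.5 kmol/h.
Outlet (n = n₀ + ν ξ):
  C₂H₆: 538 − 1(459.5) = 78.55
  O₂: 2139 − 3.5(459.5) = 531
  CO₂: 0 + 2(459.5) = 918.9
  H₂O: 0 + 3(459.5) = 1378
Total out = 78.55 + 531 + 918.9 + 1378 = 2907 kmol/h.

2910 kmol/h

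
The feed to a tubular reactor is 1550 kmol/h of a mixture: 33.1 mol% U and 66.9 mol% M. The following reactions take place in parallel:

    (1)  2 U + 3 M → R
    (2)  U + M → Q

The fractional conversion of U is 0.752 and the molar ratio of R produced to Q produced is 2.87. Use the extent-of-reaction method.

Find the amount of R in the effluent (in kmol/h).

Conversion of U: U consumed = 0.752 × 513 = 385.8 kmol/h = 2ξ₁ + 1ξ₂.
Selectivity: 1ξ₁ / (1ξ₂) = 2.87 → ξ₁ = 2.87 ξ₂.
Substitute: (2·2.87 + 1) ξ₂ = 385.8 → ξ₂ = 57.24 kmol/h, ξ₁ = 164.3 kmol/h.
Outlet amounts (n = n₀ + Σ ν·ξ):
  U: 513 − 2(164.3) − 1(57.24) = 127.2
  M: 1037 − 3(164.3) − 1(57.24) = 486.9
  R: 0 + 1(164.3) = 164.3
  Q: 0 + 1(57.24) = 57.24

164 kmol/h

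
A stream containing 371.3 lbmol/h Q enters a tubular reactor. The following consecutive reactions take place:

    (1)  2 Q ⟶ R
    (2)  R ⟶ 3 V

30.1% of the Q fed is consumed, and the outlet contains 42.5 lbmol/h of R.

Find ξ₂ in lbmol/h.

ξ₂ = 13.4 lbmol/h

Conversion of Q: Q consumed = 2ξ₁ = 0.301 × 371.3 → ξ₁ = 55.88 lbmol/h.
R balance: n_R = 0 + 1ξ₁ − 1ξ₂ = 42.5 → ξ₂ = (1·55.88 − 42.5)/1 = 13.38 lbmol/h.
Outlet amounts (n = n₀ + Σ ν·ξ):
  Q: 371.3 − 2(55.88) = 259.5
  R: 0 + 1(55.88) − 1(13.38) = 42.5
  V: 0 + 3(13.38) = 40.14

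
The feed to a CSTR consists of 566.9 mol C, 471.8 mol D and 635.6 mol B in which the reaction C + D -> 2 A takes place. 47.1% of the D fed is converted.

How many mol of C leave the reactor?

345 mol

D reacted = 0.471 × 471.8 = 222.2 mol; ν_D = −1, so ξ = 222.2/1 = 222.2 mol.
Outlet amounts (n = n₀ + ν ξ):
  C: 566.9 − 1(222.2) = 344.7
  D: 471.8 − 1(222.2) = 249.6
  A: 0 + 2(222.2) = 444.4
  B: 635.6 (inert)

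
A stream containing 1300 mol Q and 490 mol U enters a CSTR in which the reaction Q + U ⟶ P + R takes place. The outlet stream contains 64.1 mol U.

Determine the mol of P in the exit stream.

For U: n = n₀ − 1ξ → 64.1 = 490 − 1ξ, giving ξ = 425.9 mol.
Outlet amounts (n = n₀ + ν ξ):
  Q: 1300 − 1(425.9) = 874.1
  U: 490 − 1(425.9) = 64.1
  P: 0 + 1(425.9) = 425.9
  R: 0 + 1(425.9) = 425.9

426 mol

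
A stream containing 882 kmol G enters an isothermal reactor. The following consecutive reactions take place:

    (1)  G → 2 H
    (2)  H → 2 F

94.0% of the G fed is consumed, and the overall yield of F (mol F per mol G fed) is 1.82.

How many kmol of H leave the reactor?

856 kmol

Conversion of G: G consumed = 1ξ₁ = 0.94 × 882 → ξ₁ = 829.1 kmol.
Yield of F: 2ξ₂ / 882 = 1.82 → ξ₂ = 802.6 kmol.
Outlet amounts (n = n₀ + Σ ν·ξ):
  G: 882 − 1(829.1) = 52.92
  H: 0 + 2(829.1) − 1(802.6) = 855.5
  F: 0 + 2(802.6) = 1605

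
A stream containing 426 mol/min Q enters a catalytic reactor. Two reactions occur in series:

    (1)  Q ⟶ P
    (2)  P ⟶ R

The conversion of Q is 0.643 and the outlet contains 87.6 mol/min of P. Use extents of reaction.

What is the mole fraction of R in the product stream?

0.437

Conversion of Q: Q consumed = 1ξ₁ = 0.643 × 426 → ξ₁ = 273.9 mol/min.
P balance: n_P = 0 + 1ξ₁ − 1ξ₂ = 87.6 → ξ₂ = (1·273.9 − 87.6)/1 = 186.3 mol/min.
Outlet amounts (n = n₀ + Σ ν·ξ):
  Q: 426 − 1(273.9) = 152.1
  P: 0 + 1(273.9) − 1(186.3) = 87.6
  R: 0 + 1(186.3) = 186.3
Total out = 426 mol/min; y_R = 186.3 / 426 = 0.4374.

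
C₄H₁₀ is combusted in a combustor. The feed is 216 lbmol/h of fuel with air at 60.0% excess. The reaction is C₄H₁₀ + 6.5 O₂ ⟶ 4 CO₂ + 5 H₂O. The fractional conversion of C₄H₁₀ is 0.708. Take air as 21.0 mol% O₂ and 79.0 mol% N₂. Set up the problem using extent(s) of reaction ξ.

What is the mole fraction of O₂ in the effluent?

Stoichiometric O₂ = 6.5 × 216 = 1404 lbmol/h; O₂ fed = 1404 × 1.600 = 2246 lbmol/h.
N₂ fed = 2246 × 79/21 = 8451 lbmol/h.
Fuel reacted = 0.708 × 216 → ξ = 152.9 lbmol/h.
Outlet (n = n₀ + ν ξ):
  C₄H₁₀: 216 − 1(152.9) = 63.07
  O₂: 2246 − 6.5(152.9) = 1252
  N₂: 8451 (inert)
  CO₂: 0 + 4(152.9) = 611.7
  H₂O: 0 + 5(152.9) = 764.6
Total out = 11140 lbmol/h; y_O₂ = 1252 / 11140 = 0.1124.

0.112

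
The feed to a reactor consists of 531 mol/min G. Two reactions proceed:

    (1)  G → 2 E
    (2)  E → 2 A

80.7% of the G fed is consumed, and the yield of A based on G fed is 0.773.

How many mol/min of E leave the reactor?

Conversion of G: G consumed = 1ξ₁ = 0.807 × 531 → ξ₁ = 428.5 mol/min.
Yield of A: 2ξ₂ / 531 = 0.773 → ξ₂ = 205.2 mol/min.
Outlet amounts (n = n₀ + Σ ν·ξ):
  G: 531 − 1(428.5) = 102.5
  E: 0 + 2(428.5) − 1(205.2) = 651.8
  A: 0 + 2(205.2) = 410.5

652 mol/min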